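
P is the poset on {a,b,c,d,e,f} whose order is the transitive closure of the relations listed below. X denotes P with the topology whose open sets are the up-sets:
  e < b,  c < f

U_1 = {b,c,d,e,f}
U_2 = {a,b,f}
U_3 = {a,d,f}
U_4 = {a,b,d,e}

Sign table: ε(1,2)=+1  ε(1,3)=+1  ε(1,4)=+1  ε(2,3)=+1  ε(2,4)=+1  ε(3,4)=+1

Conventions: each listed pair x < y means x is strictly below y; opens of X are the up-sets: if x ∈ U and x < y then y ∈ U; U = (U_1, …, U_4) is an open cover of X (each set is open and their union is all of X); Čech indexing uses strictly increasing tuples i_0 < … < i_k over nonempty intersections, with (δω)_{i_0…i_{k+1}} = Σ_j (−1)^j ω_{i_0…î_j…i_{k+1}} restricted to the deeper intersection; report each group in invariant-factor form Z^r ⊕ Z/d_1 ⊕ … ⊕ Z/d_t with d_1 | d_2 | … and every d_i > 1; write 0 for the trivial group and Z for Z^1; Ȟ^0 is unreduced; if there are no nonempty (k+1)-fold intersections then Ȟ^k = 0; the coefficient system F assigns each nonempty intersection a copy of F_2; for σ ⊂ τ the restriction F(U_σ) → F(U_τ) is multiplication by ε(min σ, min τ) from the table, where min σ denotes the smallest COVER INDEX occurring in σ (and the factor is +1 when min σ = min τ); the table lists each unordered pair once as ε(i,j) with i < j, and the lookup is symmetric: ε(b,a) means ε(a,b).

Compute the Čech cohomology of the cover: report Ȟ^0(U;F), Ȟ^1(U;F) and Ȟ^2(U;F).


nerve of the cover:
  U12={b,f} U13={d,f} U14={b,d,e} U23={a,f} U24={a,b} U34={a,d}
  U123={f} U124={b} U134={d} U234={a}
C dims 4,6,4; δ0: rk_F2 3; δ1: rk_F2 3
Ȟ^0 = (4 − 3) − 0 = 1, so Ȟ^0 ≅ Z/2
Ȟ^1 = (6 − 3) − 3 = 0, so Ȟ^1 ≅ 0
Ȟ^2 = (4 − 0) − 3 = 1, so Ȟ^2 ≅ Z/2

Ȟ^0(U;F) ≅ Z/2; Ȟ^1(U;F) ≅ 0; Ȟ^2(U;F) ≅ Z/2


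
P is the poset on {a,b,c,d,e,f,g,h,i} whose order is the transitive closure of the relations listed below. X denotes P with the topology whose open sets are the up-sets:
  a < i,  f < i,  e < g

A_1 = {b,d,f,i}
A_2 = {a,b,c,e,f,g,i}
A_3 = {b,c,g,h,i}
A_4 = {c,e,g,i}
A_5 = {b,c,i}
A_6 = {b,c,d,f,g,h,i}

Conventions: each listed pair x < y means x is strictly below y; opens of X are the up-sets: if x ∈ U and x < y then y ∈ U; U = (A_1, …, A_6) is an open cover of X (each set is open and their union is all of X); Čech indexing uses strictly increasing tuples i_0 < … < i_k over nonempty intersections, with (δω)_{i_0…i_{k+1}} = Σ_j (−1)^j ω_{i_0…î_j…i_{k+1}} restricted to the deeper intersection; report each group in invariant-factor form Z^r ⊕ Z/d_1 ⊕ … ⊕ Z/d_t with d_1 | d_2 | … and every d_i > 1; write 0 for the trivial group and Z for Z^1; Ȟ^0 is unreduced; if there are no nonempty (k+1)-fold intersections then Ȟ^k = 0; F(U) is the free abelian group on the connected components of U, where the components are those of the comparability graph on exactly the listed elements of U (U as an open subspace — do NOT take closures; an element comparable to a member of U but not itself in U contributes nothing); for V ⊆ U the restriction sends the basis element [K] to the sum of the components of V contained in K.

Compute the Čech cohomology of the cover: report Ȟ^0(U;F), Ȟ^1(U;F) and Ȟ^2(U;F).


intersection data:
  A12={b,f,i} A13={b,i} A14={i} A15={b,i} A16={b,d,f,i} A23={b,c,g,i} A24={c,e,g,i} A25={b,c,i} A26={b,c,f,g,i} A34={c,g,i} A35={b,c,i} A36={b,c,g,h,i} A45={c,i} A46={c,g,i} A56={b,c,i}
  A123={b,i} A124={i} A125={b,i} A126={b,f,i} A134={i} A135={b,i} A136={b,i} A145={i} A146={i} A156={b,i} A234={c,g,i} A235={b,c,i} A236={b,c,g,i} A245={c,i} A246={c,g,i} A256={b,c,i} A345={c,i} A346={c,g,i} A356={b,c,i} A456={c,i}
  A1234={i} A1235={b,i} A1236={b,i} A1245={i} A1246={i} A1256={b,i} A1345={i} A1346={i} A1356={b,i} A1456={i} A2345={c,i} A2346={c,g,i} A2356={b,c,i} A2456={c,i} A3456={c,i}
  A12345={i} A12346={i} A12356={b,i} A12456={i} A13456={i} A23456={c,i}
  A123456={i}
components per intersection:
  A1: {b} {d} {f,i}
  A2: {a,f,i} {b} {c} {e,g}
  A3: {b} {c} {g} {h} {i}
  A4: {c} {e,g} {i}
  A5: {b} {c} {i}
  A6: {b} {c} {d} {f,i} {g} {h}
  A12: {b} {f,i}
  A13: {b} {i}
  A14: {i}
  A15: {b} {i}
  A16: {b} {d} {f,i}
  A23: {b} {c} {g} {i}
  A24: {c} {e,g} {i}
  A25: {b} {c} {i}
  A26: {b} {c} {f,i} {g}
  A34: {c} {g} {i}
  A35: {b} {c} {i}
  A36: {b} {c} {g} {h} {i}
  A45: {c} {i}
  A46: {c} {g} {i}
  A56: {b} {c} {i}
  A123: {b} {i}
  A124: {i}
  A125: {b} {i}
  A126: {b} {f,i}
  A134: {i}
  A135: {b} {i}
  A136: {b} {i}
  A145: {i}
  A146: {i}
  A156: {b} {i}
  A234: {c} {g} {i}
  A235: {b} {c} {i}
  A236: {b} {c} {g} {i}
  A245: {c} {i}
  A246: {c} {g} {i}
  A256: {b} {c} {i}
  A345: {c} {i}
  A346: {c} {g} {i}
  A356: {b} {c} {i}
  A456: {c} {i}
  A1234: {i}
  A1235: {b} {i}
  A1236: {b} {i}
  A1245: {i}
  A1246: {i}
  A1256: {b} {i}
  A1345: {i}
  A1346: {i}
  A1356: {b} {i}
  A1456: {i}
  A2345: {c} {i}
  A2346: {c} {g} {i}
  A2356: {b} {c} {i}
  A2456: {c} {i}
  A3456: {c} {i}
  A12345: {i}
  A12346: {i}
  A12356: {b} {i}
  A12456: {i}
  A13456: {i}
  A23456: {c} {i}
  A123456: {i}
C dims 24,43,44,26; δ0: rk 18, SNF 1^18; δ1: rk 25, SNF 1^25; δ2: rk 19, SNF 1^19
Ȟ^0 = (24 − 18) − 0 = 6, so Ȟ^0 ≅ Z^6
Ȟ^1 = (43 − 25) − 18 = 0, so Ȟ^1 ≅ 0
Ȟ^2 = (44 − 19) − 25 = 0, so Ȟ^2 ≅ 0

Ȟ^0 ≅ Z^6, Ȟ^1 ≅ 0 and Ȟ^2 ≅ 0


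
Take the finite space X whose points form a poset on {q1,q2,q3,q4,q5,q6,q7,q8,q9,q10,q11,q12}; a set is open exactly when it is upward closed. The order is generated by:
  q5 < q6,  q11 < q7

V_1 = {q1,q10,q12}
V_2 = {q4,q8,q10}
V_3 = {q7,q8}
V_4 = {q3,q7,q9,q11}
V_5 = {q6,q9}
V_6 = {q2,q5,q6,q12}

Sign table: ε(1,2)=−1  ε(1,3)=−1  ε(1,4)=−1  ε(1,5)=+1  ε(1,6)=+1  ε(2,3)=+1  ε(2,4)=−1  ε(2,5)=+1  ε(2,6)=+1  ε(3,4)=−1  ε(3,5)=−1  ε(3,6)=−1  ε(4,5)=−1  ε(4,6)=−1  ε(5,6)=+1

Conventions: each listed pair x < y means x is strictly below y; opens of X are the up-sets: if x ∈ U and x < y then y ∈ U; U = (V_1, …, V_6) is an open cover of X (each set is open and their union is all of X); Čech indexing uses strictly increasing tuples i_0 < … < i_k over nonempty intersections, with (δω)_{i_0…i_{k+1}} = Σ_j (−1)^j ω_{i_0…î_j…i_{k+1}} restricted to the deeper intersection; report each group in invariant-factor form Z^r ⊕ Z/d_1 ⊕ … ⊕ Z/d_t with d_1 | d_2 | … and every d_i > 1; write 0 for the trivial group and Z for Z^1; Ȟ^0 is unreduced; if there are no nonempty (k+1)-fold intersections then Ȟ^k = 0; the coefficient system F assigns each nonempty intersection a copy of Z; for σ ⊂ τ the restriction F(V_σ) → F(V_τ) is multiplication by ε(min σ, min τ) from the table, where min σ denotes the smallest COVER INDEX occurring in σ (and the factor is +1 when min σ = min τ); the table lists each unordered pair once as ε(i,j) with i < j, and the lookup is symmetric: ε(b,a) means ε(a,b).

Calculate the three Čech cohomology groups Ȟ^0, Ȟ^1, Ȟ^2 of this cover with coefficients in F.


nonempty overlaps:
  V12={q10} V16={q12} V23={q8} V34={q7} V45={q9} V56={q6}
C dims 6,6; δ0: rk 6, SNF 1^5·2
degree 0: 6−6−0 = 0 → Ȟ^0 ≅ 0
degree 1: 6−0−6 = 0 plus torsion [2] → Ȟ^1 ≅ Z/2
degree 2: 0−0−0 = 0 → Ȟ^2 ≅ 0

Ȟ^0 ≅ 0, Ȟ^1 ≅ Z/2 and Ȟ^2 ≅ 0


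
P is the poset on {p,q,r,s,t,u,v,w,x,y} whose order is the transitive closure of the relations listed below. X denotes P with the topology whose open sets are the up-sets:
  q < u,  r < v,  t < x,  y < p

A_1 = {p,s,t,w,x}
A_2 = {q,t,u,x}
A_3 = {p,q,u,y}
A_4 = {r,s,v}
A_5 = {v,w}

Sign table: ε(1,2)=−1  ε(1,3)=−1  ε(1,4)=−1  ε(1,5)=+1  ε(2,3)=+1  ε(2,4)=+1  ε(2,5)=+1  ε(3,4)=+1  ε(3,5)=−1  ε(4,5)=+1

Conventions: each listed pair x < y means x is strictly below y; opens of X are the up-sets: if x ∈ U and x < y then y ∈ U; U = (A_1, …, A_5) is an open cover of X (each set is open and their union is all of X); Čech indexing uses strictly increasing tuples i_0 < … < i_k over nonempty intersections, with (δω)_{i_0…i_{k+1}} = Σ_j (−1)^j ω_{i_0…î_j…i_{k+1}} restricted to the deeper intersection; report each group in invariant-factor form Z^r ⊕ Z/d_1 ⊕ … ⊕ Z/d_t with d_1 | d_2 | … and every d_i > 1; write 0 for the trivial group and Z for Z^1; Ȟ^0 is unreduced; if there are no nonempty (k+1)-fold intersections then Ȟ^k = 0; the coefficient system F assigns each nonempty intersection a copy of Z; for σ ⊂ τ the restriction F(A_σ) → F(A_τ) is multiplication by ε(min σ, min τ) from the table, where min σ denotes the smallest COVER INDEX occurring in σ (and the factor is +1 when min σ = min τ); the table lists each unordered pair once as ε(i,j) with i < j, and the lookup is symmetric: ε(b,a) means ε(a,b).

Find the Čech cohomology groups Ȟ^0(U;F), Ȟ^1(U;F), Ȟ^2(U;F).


nerve of the cover:
  A12={t,x} A13={p} A14={s} A15={w} A23={q,u} A45={v}
C dims 5,6; δ0: rk 5, SNF 1^4·2
Ȟ^0 = (5 − 5) − 0 = 0, so Ȟ^0 ≅ 0
Ȟ^1 = (6 − 0) − 5 = 1 plus torsion [2], so Ȟ^1 ≅ Z ⊕ Z/2
Ȟ^2 = (0 − 0) − 0 = 0, so Ȟ^2 ≅ 0

Ȟ^0(U;F) ≅ 0; Ȟ^1(U;F) ≅ Z ⊕ Z/2; Ȟ^2(U;F) ≅ 0


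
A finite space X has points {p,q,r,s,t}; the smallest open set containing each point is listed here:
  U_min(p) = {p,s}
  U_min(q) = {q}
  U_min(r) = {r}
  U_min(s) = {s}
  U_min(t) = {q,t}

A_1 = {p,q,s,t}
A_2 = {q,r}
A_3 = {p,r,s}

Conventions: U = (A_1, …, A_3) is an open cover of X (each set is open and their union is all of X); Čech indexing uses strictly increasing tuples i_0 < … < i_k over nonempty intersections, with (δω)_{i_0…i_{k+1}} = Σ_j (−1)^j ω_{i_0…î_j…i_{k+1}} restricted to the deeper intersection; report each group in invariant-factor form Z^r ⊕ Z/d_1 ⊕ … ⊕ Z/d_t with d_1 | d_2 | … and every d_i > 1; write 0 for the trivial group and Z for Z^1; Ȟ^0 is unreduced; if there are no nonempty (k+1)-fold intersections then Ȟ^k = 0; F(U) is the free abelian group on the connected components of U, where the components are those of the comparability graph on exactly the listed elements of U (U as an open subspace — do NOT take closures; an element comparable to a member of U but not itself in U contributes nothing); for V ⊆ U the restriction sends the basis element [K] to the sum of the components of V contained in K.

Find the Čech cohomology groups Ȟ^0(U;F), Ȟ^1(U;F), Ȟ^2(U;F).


intersection data:
  A12={q} A13={p,s} A23={r}
components per intersection:
  A1: {p,s} {q,t}
  A2: {q} {r}
  A3: {p,s} {r}
  A12: {q}
  A13: {p,s}
  A23: {r}
C dims 6,3; δ0: rk 3, SNF 1^3
Ȟ^0 = (6 − 3) − 0 = 3, so Ȟ^0 ≅ Z^3
Ȟ^1 = (3 − 0) − 3 = 0, so Ȟ^1 ≅ 0
Ȟ^2 = (0 − 0) − 0 = 0, so Ȟ^2 ≅ 0

Ȟ^0 ≅ Z^3,  Ȟ^1 ≅ 0,  Ȟ^2 ≅ 0


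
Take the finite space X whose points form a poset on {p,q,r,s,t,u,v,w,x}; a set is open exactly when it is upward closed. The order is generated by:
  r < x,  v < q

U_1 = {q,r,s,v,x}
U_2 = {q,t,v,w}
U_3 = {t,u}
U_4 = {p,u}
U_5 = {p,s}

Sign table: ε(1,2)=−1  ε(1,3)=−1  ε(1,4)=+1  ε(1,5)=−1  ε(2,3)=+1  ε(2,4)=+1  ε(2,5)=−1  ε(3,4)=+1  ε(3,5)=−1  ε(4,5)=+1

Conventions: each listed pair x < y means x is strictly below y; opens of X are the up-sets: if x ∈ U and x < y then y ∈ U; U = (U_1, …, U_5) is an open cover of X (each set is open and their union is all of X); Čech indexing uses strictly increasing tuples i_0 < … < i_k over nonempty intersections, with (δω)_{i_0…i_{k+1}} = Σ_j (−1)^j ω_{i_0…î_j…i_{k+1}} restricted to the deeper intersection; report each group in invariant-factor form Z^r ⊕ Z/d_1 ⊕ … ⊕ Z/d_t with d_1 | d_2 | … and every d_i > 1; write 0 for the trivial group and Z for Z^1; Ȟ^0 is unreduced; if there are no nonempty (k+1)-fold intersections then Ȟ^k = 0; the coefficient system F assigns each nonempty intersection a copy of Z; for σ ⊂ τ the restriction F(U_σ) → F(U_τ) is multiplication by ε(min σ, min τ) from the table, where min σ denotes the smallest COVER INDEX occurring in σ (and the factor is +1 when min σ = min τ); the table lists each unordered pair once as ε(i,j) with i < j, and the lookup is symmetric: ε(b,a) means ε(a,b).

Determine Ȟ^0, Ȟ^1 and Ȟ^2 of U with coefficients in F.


nerve simplices:
  U12={q,v} U15={s} U23={t} U34={u} U45={p}
C dims 5,5; δ0: rk 4, SNF 1^4
degree 0: 5−4−0 = 1 → Ȟ^0 ≅ Z
degree 1: 5−0−4 = 1 → Ȟ^1 ≅ Z
degree 2: 0−0−0 = 0 → Ȟ^2 ≅ 0

Ȟ^0 ≅ Z,  Ȟ^1 ≅ Z,  Ȟ^2 ≅ 0


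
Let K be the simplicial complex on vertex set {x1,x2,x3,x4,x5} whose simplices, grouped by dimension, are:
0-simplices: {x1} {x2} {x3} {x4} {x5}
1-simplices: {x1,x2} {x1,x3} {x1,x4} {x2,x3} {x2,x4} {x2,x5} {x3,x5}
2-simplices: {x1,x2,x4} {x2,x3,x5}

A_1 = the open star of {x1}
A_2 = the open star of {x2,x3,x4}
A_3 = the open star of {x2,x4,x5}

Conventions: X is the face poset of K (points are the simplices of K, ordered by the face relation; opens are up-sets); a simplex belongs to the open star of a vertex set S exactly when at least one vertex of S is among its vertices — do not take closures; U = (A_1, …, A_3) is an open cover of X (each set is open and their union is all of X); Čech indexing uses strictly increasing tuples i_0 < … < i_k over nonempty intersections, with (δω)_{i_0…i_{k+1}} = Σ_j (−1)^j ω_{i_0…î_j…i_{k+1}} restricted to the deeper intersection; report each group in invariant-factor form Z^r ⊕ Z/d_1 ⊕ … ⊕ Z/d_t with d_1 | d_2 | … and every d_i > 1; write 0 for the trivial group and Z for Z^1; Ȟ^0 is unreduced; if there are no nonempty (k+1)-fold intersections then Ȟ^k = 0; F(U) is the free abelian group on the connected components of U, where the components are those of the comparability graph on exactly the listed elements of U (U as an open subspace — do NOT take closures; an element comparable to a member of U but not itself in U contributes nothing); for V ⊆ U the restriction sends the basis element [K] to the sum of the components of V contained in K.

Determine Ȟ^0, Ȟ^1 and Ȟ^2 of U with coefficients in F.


intersection data:
  A1={{x1},{x1,x2},{x1,x3},{x1,x4},{x1,x2,x4}} A2={{x2},{x3},{x4},{x1,x2},{x1,x3},{x1,x4},{x2,x3},{x2,x4},{x2,x5},{x3,x5},{x1,x2,x4},{x2,x3,x5}} A3={{x2},{x4},{x5},{x1,x2},{x1,x4},{x2,x3},{x2,x4},{x2,x5},{x3,x5},{x1,x2,x4},{x2,x3,x5}}
  A12={{x1,x2},{x1,x3},{x1,x4},{x1,x2,x4}} A13={{x1,x2},{x1,x4},{x1,x2,x4}} A23={{x2},{x4},{x1,x2},{x1,x4},{x2,x3},{x2,x4},{x2,x5},{x3,x5},{x1,x2,x4},{x2,x3,x5}}
  A123={{x1,x2},{x1,x4},{x1,x2,x4}}
components per intersection:
  A1: {{x1},{x1,x2},{x1,x3},{x1,x4},{x1,x2,x4}}
  A2: {{x2},{x3},{x4},{x1,x2},{x1,x3},{x1,x4},{x2,x3},{x2,x4},{x2,x5},{x3,x5},{x1,x2,x4},{x2,x3,x5}}
  A3: {{x2},{x4},{x5},{x1,x2},{x1,x4},{x2,x3},{x2,x4},{x2,x5},{x3,x5},{x1,x2,x4},{x2,x3,x5}}
  A12: {{x1,x2},{x1,x4},{x1,x2,x4}} {{x1,x3}}
  A13: {{x1,x2},{x1,x4},{x1,x2,x4}}
  A23: {{x2},{x4},{x1,x2},{x1,x4},{x2,x3},{x2,x4},{x2,x5},{x3,x5},{x1,x2,x4},{x2,x3,x5}}
  A123: {{x1,x2},{x1,x4},{x1,x2,x4}}
C dims 3,4,1; δ0: rk 2, SNF 1^2; δ1: rk 1, SNF 1^1
Ȟ^0 = (3 − 2) − 0 = 1, so Ȟ^0 ≅ Z
Ȟ^1 = (4 − 1) − 2 = 1, so Ȟ^1 ≅ Z
Ȟ^2 = (1 − 0) − 1 = 0, so Ȟ^2 ≅ 0

Ȟ^0(U;F) ≅ Z,  Ȟ^1(U;F) ≅ Z,  Ȟ^2(U;F) ≅ 0


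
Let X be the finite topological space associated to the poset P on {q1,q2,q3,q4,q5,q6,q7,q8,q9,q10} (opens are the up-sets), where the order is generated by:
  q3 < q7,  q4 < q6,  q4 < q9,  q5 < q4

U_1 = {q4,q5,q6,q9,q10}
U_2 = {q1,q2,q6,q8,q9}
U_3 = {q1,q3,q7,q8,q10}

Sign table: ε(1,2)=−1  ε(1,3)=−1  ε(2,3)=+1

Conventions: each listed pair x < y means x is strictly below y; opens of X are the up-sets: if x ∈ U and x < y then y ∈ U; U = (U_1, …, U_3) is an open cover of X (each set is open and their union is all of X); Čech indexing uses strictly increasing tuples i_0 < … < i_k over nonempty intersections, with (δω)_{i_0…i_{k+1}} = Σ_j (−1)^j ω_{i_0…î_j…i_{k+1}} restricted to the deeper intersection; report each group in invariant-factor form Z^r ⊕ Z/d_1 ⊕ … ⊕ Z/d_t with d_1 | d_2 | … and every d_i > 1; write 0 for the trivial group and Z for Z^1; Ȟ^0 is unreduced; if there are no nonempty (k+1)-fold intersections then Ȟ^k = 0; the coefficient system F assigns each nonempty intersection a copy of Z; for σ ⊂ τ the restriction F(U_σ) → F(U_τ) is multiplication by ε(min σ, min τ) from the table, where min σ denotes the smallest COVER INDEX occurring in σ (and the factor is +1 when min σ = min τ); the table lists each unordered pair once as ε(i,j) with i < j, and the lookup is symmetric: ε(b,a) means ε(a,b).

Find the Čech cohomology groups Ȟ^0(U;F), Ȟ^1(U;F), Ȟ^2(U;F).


Ȟ^0 ≅ Z, Ȟ^1 ≅ Z and Ȟ^2 ≅ 0

nerve simplices:
  U12={q6,q9} U13={q10} U23={q1,q8}
C dims 3,3; δ0: rk 2, SNF 1^2
degree 0: 3−2−0 = 1 → Ȟ^0 ≅ Z
degree 1: 3−0−2 = 1 → Ȟ^1 ≅ Z
degree 2: 0−0−0 = 0 → Ȟ^2 ≅ 0


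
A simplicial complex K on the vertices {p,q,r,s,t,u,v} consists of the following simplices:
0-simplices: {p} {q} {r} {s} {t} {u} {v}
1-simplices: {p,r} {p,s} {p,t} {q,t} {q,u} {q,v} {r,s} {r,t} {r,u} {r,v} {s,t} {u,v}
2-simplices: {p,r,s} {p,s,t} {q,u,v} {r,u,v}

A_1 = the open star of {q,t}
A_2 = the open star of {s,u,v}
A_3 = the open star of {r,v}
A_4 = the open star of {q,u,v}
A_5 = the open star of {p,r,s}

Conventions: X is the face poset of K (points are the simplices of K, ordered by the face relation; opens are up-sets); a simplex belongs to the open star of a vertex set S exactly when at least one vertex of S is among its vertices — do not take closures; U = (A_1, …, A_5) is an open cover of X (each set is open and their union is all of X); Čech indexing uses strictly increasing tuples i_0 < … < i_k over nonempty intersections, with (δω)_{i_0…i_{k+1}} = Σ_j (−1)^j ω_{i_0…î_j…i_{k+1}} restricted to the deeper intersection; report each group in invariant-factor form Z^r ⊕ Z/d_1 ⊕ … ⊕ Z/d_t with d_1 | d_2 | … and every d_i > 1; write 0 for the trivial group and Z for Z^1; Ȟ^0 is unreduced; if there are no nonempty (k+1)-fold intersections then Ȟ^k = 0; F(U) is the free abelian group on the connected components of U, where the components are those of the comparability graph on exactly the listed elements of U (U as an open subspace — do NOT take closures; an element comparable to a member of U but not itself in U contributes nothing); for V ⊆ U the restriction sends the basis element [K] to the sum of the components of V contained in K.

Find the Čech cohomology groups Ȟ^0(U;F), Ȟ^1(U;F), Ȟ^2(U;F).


Ȟ^0 = Z, Ȟ^1 = Z^2, Ȟ^2 = 0

nerve of the cover:
  A1={{q},{t},{p,t},{q,t},{q,u},{q,v},{r,t},{s,t},{p,s,t},{q,u,v}} A2={{s},{u},{v},{p,s},{q,u},{q,v},{r,s},{r,u},{r,v},{s,t},{u,v},{p,r,s},{p,s,t},{q,u,v},{r,u,v}} A3={{r},{v},{p,r},{q,v},{r,s},{r,t},{r,u},{r,v},{u,v},{p,r,s},{q,u,v},{r,u,v}} A4={{q},{u},{v},{q,t},{q,u},{q,v},{r,u},{r,v},{u,v},{q,u,v},{r,u,v}} A5={{p},{r},{s},{p,r},{p,s},{p,t},{r,s},{r,t},{r,u},{r,v},{s,t},{p,r,s},{p,s,t},{r,u,v}}
  A12={{q,u},{q,v},{s,t},{p,s,t},{q,u,v}} A13={{q,v},{r,t},{q,u,v}} A14={{q},{q,t},{q,u},{q,v},{q,u,v}} A15={{p,t},{r,t},{s,t},{p,s,t}} A23={{v},{q,v},{r,s},{r,u},{r,v},{u,v},{p,r,s},{q,u,v},{r,u,v}} A24={{u},{v},{q,u},{q,v},{r,u},{r,v},{u,v},{q,u,v},{r,u,v}} A25={{s},{p,s},{r,s},{r,u},{r,v},{s,t},{p,r,s},{p,s,t},{r,u,v}} A34={{v},{q,v},{r,u},{r,v},{u,v},{q,u,v},{r,u,v}} A35={{r},{p,r},{r,s},{r,t},{r,u},{r,v},{p,r,s},{r,u,v}} A45={{r,u},{r,v},{r,u,v}}
  A123={{q,v},{q,u,v}} A124={{q,u},{q,v},{q,u,v}} A125={{s,t},{p,s,t}} A134={{q,v},{q,u,v}} A135={{r,t}} A234={{v},{q,v},{r,u},{r,v},{u,v},{q,u,v},{r,u,v}} A235={{r,s},{r,u},{r,v},{p,r,s},{r,u,v}} A245={{r,u},{r,v},{r,u,v}} A345={{r,u},{r,v},{r,u,v}}
  A1234={{q,v},{q,u,v}} A2345={{r,u},{r,v},{r,u,v}}
components per intersection:
  A1: {{q},{t},{p,t},{q,t},{q,u},{q,v},{r,t},{s,t},{p,s,t},{q,u,v}}
  A2: {{s},{p,s},{r,s},{s,t},{p,r,s},{p,s,t}} {{u},{v},{q,u},{q,v},{r,u},{r,v},{u,v},{q,u,v},{r,u,v}}
  A3: {{r},{v},{p,r},{q,v},{r,s},{r,t},{r,u},{r,v},{u,v},{p,r,s},{q,u,v},{r,u,v}}
  A4: {{q},{u},{v},{q,t},{q,u},{q,v},{r,u},{r,v},{u,v},{q,u,v},{r,u,v}}
  A5: {{p},{r},{s},{p,r},{p,s},{p,t},{r,s},{r,t},{r,u},{r,v},{s,t},{p,r,s},{p,s,t},{r,u,v}}
  A12: {{q,u},{q,v},{q,u,v}} {{s,t},{p,s,t}}
  A13: {{q,v},{q,u,v}} {{r,t}}
  A14: {{q},{q,t},{q,u},{q,v},{q,u,v}}
  A15: {{p,t},{s,t},{p,s,t}} {{r,t}}
  A23: {{v},{q,v},{r,u},{r,v},{u,v},{q,u,v},{r,u,v}} {{r,s},{p,r,s}}
  A24: {{u},{v},{q,u},{q,v},{r,u},{r,v},{u,v},{q,u,v},{r,u,v}}
  A25: {{s},{p,s},{r,s},{s,t},{p,r,s},{p,s,t}} {{r,u},{r,v},{r,u,v}}
  A34: {{v},{q,v},{r,u},{r,v},{u,v},{q,u,v},{r,u,v}}
  A35: {{r},{p,r},{r,s},{r,t},{r,u},{r,v},{p,r,s},{r,u,v}}
  A45: {{r,u},{r,v},{r,u,v}}
  A123: {{q,v},{q,u,v}}
  A124: {{q,u},{q,v},{q,u,v}}
  A125: {{s,t},{p,s,t}}
  A134: {{q,v},{q,u,v}}
  A135: {{r,t}}
  A234: {{v},{q,v},{r,u},{r,v},{u,v},{q,u,v},{r,u,v}}
  A235: {{r,s},{p,r,s}} {{r,u},{r,v},{r,u,v}}
  A245: {{r,u},{r,v},{r,u,v}}
  A345: {{r,u},{r,v},{r,u,v}}
  A1234: {{q,v},{q,u,v}}
  A2345: {{r,u},{r,v},{r,u,v}}
C dims 6,15,10,2; δ0: rk 5, SNF 1^5; δ1: rk 8, SNF 1^8; δ2: rk 2, SNF 1^2
Ȟ^0 = (6 − 5) − 0 = 1, so Ȟ^0 ≅ Z
Ȟ^1 = (15 − 8) − 5 = 2, so Ȟ^1 ≅ Z^2
Ȟ^2 = (10 − 2) − 8 = 0, so Ȟ^2 ≅ 0


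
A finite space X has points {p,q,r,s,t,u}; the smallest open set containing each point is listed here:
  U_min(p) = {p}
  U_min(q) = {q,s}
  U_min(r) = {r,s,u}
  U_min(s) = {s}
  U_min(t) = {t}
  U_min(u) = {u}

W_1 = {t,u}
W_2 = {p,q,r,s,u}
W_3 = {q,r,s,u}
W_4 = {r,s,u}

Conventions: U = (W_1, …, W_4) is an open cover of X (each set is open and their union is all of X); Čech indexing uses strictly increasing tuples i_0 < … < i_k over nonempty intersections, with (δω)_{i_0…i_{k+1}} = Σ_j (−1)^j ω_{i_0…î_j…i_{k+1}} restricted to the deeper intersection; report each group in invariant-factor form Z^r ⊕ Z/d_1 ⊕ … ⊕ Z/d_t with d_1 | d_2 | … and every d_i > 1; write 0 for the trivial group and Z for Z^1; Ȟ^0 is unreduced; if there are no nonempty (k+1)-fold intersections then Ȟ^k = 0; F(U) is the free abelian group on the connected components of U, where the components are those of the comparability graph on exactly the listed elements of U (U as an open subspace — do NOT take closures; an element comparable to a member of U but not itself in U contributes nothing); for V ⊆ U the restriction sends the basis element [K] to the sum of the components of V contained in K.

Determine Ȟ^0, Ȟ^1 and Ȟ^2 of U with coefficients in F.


nerve simplices:
  W12={u} W13={u} W14={u} W23={q,r,s,u} W24={r,s,u} W34={r,s,u}
  W123={u} W124={u} W134={u} W234={r,s,u}
  W1234={u}
components per intersection:
  W1: {t} {u}
  W2: {p} {q,r,s,u}
  W3: {q,r,s,u}
  W4: {r,s,u}
  W12: {u}
  W13: {u}
  W14: {u}
  W23: {q,r,s,u}
  W24: {r,s,u}
  W34: {r,s,u}
  W123: {u}
  W124: {u}
  W134: {u}
  W234: {r,s,u}
  W1234: {u}
C dims 6,6,4,1; δ0: rk 3, SNF 1^3; δ1: rk 3, SNF 1^3; δ2: rk 1, SNF 1^1
degree 0: 6−3−0 = 3 → Ȟ^0 ≅ Z^3
degree 1: 6−3−3 = 0 → Ȟ^1 ≅ 0
degree 2: 4−1−3 = 0 → Ȟ^2 ≅ 0

Ȟ^0(U;F) ≅ Z^3, Ȟ^1(U;F) ≅ 0 and Ȟ^2(U;F) ≅ 0


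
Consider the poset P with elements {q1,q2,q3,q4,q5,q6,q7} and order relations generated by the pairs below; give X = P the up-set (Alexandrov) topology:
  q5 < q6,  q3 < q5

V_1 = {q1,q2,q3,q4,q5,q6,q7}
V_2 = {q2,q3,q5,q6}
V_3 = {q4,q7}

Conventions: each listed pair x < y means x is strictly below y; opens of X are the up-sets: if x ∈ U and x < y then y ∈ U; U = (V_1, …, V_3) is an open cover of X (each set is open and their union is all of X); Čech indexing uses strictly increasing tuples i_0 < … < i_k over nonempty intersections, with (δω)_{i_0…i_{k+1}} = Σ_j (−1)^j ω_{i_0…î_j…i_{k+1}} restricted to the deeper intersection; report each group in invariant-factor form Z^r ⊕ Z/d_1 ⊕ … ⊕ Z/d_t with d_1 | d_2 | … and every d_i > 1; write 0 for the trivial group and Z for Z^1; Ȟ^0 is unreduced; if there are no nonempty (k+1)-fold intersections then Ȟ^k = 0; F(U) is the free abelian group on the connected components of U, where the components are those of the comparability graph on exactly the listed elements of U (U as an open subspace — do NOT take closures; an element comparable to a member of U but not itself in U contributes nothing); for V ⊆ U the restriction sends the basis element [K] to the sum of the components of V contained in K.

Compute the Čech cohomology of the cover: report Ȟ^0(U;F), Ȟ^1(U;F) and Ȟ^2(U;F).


nerve simplices:
  V12={q2,q3,q5,q6} V13={q4,q7}
components per intersection:
  V1: {q1} {q2} {q3,q5,q6} {q4} {q7}
  V2: {q2} {q3,q5,q6}
  V3: {q4} {q7}
  V12: {q2} {q3,q5,q6}
  V13: {q4} {q7}
C dims 9,4; δ0: rk 4, SNF 1^4
degree 0: 9−4−0 = 5 → Ȟ^0 ≅ Z^5
degree 1: 4−0−4 = 0 → Ȟ^1 ≅ 0
degree 2: 0−0−0 = 0 → Ȟ^2 ≅ 0

Ȟ^0 ≅ Z^5,  Ȟ^1 ≅ 0,  Ȟ^2 ≅ 0


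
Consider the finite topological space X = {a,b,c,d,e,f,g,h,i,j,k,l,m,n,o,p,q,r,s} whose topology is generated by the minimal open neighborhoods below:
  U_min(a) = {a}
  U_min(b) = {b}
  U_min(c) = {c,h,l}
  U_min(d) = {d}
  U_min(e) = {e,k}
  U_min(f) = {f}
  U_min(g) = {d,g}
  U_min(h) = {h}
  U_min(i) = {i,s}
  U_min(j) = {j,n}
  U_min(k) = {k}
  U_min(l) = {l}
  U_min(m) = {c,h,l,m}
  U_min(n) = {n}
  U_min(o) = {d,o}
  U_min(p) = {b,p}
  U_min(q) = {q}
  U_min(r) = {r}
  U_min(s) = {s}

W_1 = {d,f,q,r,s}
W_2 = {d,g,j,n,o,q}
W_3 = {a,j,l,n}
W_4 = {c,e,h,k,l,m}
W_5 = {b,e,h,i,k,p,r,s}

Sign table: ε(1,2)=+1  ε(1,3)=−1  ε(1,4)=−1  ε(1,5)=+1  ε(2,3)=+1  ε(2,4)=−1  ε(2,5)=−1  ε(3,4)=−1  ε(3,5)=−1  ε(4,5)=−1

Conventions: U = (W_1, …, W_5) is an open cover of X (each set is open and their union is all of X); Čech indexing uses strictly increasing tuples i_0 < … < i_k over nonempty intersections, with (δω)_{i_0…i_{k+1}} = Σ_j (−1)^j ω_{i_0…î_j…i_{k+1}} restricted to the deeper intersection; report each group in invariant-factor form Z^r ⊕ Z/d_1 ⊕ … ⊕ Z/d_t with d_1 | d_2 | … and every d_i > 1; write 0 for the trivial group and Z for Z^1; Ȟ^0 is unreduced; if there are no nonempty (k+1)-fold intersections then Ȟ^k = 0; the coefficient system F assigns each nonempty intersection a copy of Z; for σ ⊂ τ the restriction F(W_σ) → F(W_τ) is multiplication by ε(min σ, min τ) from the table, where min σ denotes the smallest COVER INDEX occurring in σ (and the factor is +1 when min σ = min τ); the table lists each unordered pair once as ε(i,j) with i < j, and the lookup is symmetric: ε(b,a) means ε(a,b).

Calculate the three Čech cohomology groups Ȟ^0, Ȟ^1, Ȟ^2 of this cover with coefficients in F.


intersection data:
  W12={d,q} W15={r,s} W23={j,n} W34={l} W45={e,h,k}
C dims 5,5; δ0: rk 4, SNF 1^4
Ȟ^0 = (5 − 4) − 0 = 1, so Ȟ^0 ≅ Z
Ȟ^1 = (5 − 0) − 4 = 1, so Ȟ^1 ≅ Z
Ȟ^2 = (0 − 0) − 0 = 0, so Ȟ^2 ≅ 0

Ȟ^0 ≅ Z; Ȟ^1 ≅ Z; Ȟ^2 ≅ 0


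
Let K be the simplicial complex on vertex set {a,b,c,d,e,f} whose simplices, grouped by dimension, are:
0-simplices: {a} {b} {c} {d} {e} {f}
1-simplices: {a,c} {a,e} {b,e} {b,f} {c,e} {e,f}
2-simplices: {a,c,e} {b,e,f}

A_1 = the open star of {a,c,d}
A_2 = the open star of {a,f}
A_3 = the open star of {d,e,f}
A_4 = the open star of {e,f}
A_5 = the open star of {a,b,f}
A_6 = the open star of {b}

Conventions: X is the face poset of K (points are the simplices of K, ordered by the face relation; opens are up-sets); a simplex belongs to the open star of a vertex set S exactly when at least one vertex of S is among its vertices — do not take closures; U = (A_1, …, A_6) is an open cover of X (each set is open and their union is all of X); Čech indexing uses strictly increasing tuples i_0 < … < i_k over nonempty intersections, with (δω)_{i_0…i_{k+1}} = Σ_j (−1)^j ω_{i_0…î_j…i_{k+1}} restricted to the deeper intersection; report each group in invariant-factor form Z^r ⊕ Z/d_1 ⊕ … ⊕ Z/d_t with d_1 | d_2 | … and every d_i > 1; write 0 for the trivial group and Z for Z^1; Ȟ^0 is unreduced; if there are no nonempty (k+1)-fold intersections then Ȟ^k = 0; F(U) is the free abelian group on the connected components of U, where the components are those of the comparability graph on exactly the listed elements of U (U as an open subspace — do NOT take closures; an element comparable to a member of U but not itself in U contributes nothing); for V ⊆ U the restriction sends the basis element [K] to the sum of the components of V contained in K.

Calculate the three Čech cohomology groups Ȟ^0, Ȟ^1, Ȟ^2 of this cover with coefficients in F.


nonempty intersections:
  A1={{a},{c},{d},{a,c},{a,e},{c,e},{a,c,e}} A2={{a},{f},{a,c},{a,e},{b,f},{e,f},{a,c,e},{b,e,f}} A3={{d},{e},{f},{a,e},{b,e},{b,f},{c,e},{e,f},{a,c,e},{b,e,f}} A4={{e},{f},{a,e},{b,e},{b,f},{c,e},{e,f},{a,c,e},{b,e,f}} A5={{a},{b},{f},{a,c},{a,e},{b,e},{b,f},{e,f},{a,c,e},{b,e,f}} A6={{b},{b,e},{b,f},{b,e,f}}
  A12={{a},{a,c},{a,e},{a,c,e}} A13={{d},{a,e},{c,e},{a,c,e}} A14={{a,e},{c,e},{a,c,e}} A15={{a},{a,c},{a,e},{a,c,e}} A23={{f},{a,e},{b,f},{e,f},{a,c,e},{b,e,f}} A24={{f},{a,e},{b,f},{e,f},{a,c,e},{b,e,f}} A25={{a},{f},{a,c},{a,e},{b,f},{e,f},{a,c,e},{b,e,f}} A26={{b,f},{b,e,f}} A34={{e},{f},{a,e},{b,e},{b,f},{c,e},{e,f},{a,c,e},{b,e,f}} A35={{f},{a,e},{b,e},{b,f},{e,f},{a,c,e},{b,e,f}} A36={{b,e},{b,f},{b,e,f}} A45={{f},{a,e},{b,e},{b,f},{e,f},{a,c,e},{b,e,f}} A46={{b,e},{b,f},{b,e,f}} A56={{b},{b,e},{b,f},{b,e,f}}
  A123={{a,e},{a,c,e}} A124={{a,e},{a,c,e}} A125={{a},{a,c},{a,e},{a,c,e}} A134={{a,e},{c,e},{a,c,e}} A135={{a,e},{a,c,e}} A145={{a,e},{a,c,e}} A234={{f},{a,e},{b,f},{e,f},{a,c,e},{b,e,f}} A235={{f},{a,e},{b,f},{e,f},{a,c,e},{b,e,f}} A236={{b,f},{b,e,f}} A245={{f},{a,e},{b,f},{e,f},{a,c,e},{b,e,f}} A246={{b,f},{b,e,f}} A256={{b,f},{b,e,f}} A345={{f},{a,e},{b,e},{b,f},{e,f},{a,c,e},{b,e,f}} A346={{b,e},{b,f},{b,e,f}} A356={{b,e},{b,f},{b,e,f}} A456={{b,e},{b,f},{b,e,f}}
  A1234={{a,e},{a,c,e}} A1235={{a,e},{a,c,e}} A1245={{a,e},{a,c,e}} A1345={{a,e},{a,c,e}} A2345={{f},{a,e},{b,f},{e,f},{a,c,e},{b,e,f}} A2346={{b,f},{b,e,f}} A2356={{b,f},{b,e,f}} A2456={{b,f},{b,e,f}} A3456={{b,e},{b,f},{b,e,f}}
  A12345={{a,e},{a,c,e}} A23456={{b,f},{b,e,f}}
components per intersection:
  A1: {{a},{c},{a,c},{a,e},{c,e},{a,c,e}} {{d}}
  A2: {{a},{a,c},{a,e},{a,c,e}} {{f},{b,f},{e,f},{b,e,f}}
  A3: {{d}} {{e},{f},{a,e},{b,e},{b,f},{c,e},{e,f},{a,c,e},{b,e,f}}
  A4: {{e},{f},{a,e},{b,e},{b,f},{c,e},{e,f},{a,c,e},{b,e,f}}
  A5: {{a},{a,c},{a,e},{a,c,e}} {{b},{f},{b,e},{b,f},{e,f},{b,e,f}}
  A6: {{b},{b,e},{b,f},{b,e,f}}
  A12: {{a},{a,c},{a,e},{a,c,e}}
  A13: {{d}} {{a,e},{c,e},{a,c,e}}
  A14: {{a,e},{c,e},{a,c,e}}
  A15: {{a},{a,c},{a,e},{a,c,e}}
  A23: {{f},{b,f},{e,f},{b,e,f}} {{a,e},{a,c,e}}
  A24: {{f},{b,f},{e,f},{b,e,f}} {{a,e},{a,c,e}}
  A25: {{a},{a,c},{a,e},{a,c,e}} {{f},{b,f},{e,f},{b,e,f}}
  A26: {{b,f},{b,e,f}}
  A34: {{e},{f},{a,e},{b,e},{b,f},{c,e},{e,f},{a,c,e},{b,e,f}}
  A35: {{f},{b,e},{b,f},{e,f},{b,e,f}} {{a,e},{a,c,e}}
  A36: {{b,e},{b,f},{b,e,f}}
  A45: {{f},{b,e},{b,f},{e,f},{b,e,f}} {{a,e},{a,c,e}}
  A46: {{b,e},{b,f},{b,e,f}}
  A56: {{b},{b,e},{b,f},{b,e,f}}
  A123: {{a,e},{a,c,e}}
  A124: {{a,e},{a,c,e}}
  A125: {{a},{a,c},{a,e},{a,c,e}}
  A134: {{a,e},{c,e},{a,c,e}}
  A135: {{a,e},{a,c,e}}
  A145: {{a,e},{a,c,e}}
  A234: {{f},{b,f},{e,f},{b,e,f}} {{a,e},{a,c,e}}
  A235: {{f},{b,f},{e,f},{b,e,f}} {{a,e},{a,c,e}}
  A236: {{b,f},{b,e,f}}
  A245: {{f},{b,f},{e,f},{b,e,f}} {{a,e},{a,c,e}}
  A246: {{b,f},{b,e,f}}
  A256: {{b,f},{b,e,f}}
  A345: {{f},{b,e},{b,f},{e,f},{b,e,f}} {{a,e},{a,c,e}}
  A346: {{b,e},{b,f},{b,e,f}}
  A356: {{b,e},{b,f},{b,e,f}}
  A456: {{b,e},{b,f},{b,e,f}}
  A1234: {{a,e},{a,c,e}}
  A1235: {{a,e},{a,c,e}}
  A1245: {{a,e},{a,c,e}}
  A1345: {{a,e},{a,c,e}}
  A2345: {{f},{b,f},{e,f},{b,e,f}} {{a,e},{a,c,e}}
  A2346: {{b,f},{b,e,f}}
  A2356: {{b,f},{b,e,f}}
  A2456: {{b,f},{b,e,f}}
  A3456: {{b,e},{b,f},{b,e,f}}
  A12345: {{a,e},{a,c,e}}
  A23456: {{b,f},{b,e,f}}
C dims 10,20,20,10; δ0: rk 8, SNF 1^8; δ1: rk 12, SNF 1^12; δ2: rk 8, SNF 1^8
Ȟ^0: (10−8)−0=2 ⇒ Z^2
Ȟ^1: (20−12)−8=0 ⇒ 0
Ȟ^2: (20−8)−12=0 ⇒ 0

Ȟ^0 = Z^2, Ȟ^1 = 0 and Ȟ^2 = 0


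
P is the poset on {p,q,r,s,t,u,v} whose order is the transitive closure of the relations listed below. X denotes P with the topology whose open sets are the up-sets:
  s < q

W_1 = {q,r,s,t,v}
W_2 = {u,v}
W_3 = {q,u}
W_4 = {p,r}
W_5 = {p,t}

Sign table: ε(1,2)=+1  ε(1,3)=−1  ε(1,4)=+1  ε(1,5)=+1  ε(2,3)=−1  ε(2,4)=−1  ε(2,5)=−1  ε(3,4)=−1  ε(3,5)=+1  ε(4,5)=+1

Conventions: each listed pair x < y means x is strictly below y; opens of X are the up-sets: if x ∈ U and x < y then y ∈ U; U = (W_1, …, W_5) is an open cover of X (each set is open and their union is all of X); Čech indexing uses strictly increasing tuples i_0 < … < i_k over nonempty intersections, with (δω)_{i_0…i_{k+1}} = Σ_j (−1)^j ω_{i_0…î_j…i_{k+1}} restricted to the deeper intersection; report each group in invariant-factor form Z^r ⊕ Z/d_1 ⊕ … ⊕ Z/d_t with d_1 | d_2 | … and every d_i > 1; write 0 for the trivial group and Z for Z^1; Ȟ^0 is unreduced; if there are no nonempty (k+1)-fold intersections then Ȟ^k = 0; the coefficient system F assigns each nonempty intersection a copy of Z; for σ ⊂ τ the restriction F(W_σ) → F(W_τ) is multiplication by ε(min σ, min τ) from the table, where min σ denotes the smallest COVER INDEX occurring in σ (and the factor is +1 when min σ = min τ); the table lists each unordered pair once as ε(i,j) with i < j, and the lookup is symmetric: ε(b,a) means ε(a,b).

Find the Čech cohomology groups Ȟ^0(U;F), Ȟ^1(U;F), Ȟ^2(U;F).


Ȟ^0(U;F) ≅ Z; Ȟ^1(U;F) ≅ Z^2; Ȟ^2(U;F) ≅ 0

nerve of the cover:
  W12={v} W13={q} W14={r} W15={t} W23={u} W45={p}
C dims 5,6; δ0: rk 4, SNF 1^4
Ȟ^0 = (5 − 4) − 0 = 1, so Ȟ^0 ≅ Z
Ȟ^1 = (6 − 0) − 4 = 2, so Ȟ^1 ≅ Z^2
Ȟ^2 = (0 − 0) − 0 = 0, so Ȟ^2 ≅ 0


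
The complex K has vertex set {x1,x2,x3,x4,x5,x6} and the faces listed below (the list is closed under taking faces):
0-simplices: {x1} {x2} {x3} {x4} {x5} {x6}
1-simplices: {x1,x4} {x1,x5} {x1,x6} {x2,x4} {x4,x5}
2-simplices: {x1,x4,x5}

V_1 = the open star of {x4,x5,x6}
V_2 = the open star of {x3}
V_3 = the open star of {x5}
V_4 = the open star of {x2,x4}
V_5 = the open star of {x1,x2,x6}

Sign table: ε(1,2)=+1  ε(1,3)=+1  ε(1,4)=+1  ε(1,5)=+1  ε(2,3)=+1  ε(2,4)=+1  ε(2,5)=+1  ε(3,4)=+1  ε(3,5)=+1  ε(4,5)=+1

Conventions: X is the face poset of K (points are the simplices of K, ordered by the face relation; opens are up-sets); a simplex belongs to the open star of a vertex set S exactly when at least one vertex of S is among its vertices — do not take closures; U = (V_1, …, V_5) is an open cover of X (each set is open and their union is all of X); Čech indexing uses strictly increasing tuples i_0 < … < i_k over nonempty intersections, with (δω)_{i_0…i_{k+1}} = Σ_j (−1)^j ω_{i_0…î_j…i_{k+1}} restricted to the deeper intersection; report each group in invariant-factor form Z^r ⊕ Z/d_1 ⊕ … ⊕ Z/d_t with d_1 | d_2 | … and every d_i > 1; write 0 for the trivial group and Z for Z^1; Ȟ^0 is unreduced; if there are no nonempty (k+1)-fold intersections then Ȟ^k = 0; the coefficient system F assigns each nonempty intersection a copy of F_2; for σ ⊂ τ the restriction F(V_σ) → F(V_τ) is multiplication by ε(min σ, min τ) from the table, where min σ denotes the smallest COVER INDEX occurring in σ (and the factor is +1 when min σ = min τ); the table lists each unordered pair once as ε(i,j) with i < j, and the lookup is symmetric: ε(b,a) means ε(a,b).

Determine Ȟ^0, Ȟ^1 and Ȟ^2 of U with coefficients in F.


Ȟ^0(U;F) ≅ Z/2 ⊕ Z/2; Ȟ^1(U;F) ≅ 0; Ȟ^2(U;F) ≅ 0

nerve simplices:
  V1={{x4},{x5},{x6},{x1,x4},{x1,x5},{x1,x6},{x2,x4},{x4,x5},{x1,x4,x5}} V2={{x3}} V3={{x5},{x1,x5},{x4,x5},{x1,x4,x5}} V4={{x2},{x4},{x1,x4},{x2,x4},{x4,x5},{x1,x4,x5}} V5={{x1},{x2},{x6},{x1,x4},{x1,x5},{x1,x6},{x2,x4},{x1,x4,x5}}
  V13={{x5},{x1,x5},{x4,x5},{x1,x4,x5}} V14={{x4},{x1,x4},{x2,x4},{x4,x5},{x1,x4,x5}} V15={{x6},{x1,x4},{x1,x5},{x1,x6},{x2,x4},{x1,x4,x5}} V34={{x4,x5},{x1,x4,x5}} V35={{x1,x5},{x1,x4,x5}} V45={{x2},{x1,x4},{x2,x4},{x1,x4,x5}}
  V134={{x4,x5},{x1,x4,x5}} V135={{x1,x5},{x1,x4,x5}} V145={{x1,x4},{x2,x4},{x1,x4,x5}} V345={{x1,x4,x5}}
  V1345={{x1,x4,x5}}
C dims 5,6,4,1; δ0: rk_F2 3; δ1: rk_F2 3; δ2: rk_F2 1
degree 0: 5−3−0 = 2 → Ȟ^0 ≅ Z/2 ⊕ Z/2
degree 1: 6−3−3 = 0 → Ȟ^1 ≅ 0
degree 2: 4−1−3 = 0 → Ȟ^2 ≅ 0


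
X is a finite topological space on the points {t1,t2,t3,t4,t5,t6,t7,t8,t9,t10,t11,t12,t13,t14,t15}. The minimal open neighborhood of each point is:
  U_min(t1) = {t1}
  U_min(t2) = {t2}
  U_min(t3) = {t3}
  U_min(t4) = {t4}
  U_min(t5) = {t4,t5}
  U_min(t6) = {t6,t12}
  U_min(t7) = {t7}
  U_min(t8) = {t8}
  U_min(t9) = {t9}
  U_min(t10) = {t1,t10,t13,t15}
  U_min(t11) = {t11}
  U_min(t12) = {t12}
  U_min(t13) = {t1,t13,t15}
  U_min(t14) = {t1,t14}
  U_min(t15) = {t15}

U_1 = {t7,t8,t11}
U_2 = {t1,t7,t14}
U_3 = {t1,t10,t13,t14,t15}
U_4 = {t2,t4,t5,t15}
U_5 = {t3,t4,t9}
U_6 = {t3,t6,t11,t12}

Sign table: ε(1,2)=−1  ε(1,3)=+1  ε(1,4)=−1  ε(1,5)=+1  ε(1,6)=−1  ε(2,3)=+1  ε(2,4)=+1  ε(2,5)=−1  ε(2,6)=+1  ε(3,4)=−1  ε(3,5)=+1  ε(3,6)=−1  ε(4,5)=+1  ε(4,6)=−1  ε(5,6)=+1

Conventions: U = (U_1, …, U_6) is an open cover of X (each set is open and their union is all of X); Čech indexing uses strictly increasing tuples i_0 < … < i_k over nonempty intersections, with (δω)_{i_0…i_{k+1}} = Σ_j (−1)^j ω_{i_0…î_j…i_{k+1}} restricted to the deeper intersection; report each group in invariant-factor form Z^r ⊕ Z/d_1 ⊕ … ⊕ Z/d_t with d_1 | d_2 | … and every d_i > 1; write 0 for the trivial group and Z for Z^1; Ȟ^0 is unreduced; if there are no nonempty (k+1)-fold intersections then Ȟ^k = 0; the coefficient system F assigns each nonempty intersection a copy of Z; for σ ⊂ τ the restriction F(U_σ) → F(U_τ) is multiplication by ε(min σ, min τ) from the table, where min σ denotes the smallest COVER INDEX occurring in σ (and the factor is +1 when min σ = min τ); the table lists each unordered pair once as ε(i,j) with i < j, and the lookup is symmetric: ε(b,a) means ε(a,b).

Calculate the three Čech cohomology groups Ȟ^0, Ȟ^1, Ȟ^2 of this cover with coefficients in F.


Ȟ^0(U;F) ≅ 0,  Ȟ^1(U;F) ≅ Z/2,  Ȟ^2(U;F) ≅ 0

nerve simplices:
  U12={t7} U16={t11} U23={t1,t14} U34={t15} U45={t4} U56={t3}
C dims 6,6; δ0: rk 6, SNF 1^5·2
degree 0: 6−6−0 = 0 → Ȟ^0 ≅ 0
degree 1: 6−0−6 = 0 plus torsion [2] → Ȟ^1 ≅ Z/2
degree 2: 0−0−0 = 0 → Ȟ^2 ≅ 0


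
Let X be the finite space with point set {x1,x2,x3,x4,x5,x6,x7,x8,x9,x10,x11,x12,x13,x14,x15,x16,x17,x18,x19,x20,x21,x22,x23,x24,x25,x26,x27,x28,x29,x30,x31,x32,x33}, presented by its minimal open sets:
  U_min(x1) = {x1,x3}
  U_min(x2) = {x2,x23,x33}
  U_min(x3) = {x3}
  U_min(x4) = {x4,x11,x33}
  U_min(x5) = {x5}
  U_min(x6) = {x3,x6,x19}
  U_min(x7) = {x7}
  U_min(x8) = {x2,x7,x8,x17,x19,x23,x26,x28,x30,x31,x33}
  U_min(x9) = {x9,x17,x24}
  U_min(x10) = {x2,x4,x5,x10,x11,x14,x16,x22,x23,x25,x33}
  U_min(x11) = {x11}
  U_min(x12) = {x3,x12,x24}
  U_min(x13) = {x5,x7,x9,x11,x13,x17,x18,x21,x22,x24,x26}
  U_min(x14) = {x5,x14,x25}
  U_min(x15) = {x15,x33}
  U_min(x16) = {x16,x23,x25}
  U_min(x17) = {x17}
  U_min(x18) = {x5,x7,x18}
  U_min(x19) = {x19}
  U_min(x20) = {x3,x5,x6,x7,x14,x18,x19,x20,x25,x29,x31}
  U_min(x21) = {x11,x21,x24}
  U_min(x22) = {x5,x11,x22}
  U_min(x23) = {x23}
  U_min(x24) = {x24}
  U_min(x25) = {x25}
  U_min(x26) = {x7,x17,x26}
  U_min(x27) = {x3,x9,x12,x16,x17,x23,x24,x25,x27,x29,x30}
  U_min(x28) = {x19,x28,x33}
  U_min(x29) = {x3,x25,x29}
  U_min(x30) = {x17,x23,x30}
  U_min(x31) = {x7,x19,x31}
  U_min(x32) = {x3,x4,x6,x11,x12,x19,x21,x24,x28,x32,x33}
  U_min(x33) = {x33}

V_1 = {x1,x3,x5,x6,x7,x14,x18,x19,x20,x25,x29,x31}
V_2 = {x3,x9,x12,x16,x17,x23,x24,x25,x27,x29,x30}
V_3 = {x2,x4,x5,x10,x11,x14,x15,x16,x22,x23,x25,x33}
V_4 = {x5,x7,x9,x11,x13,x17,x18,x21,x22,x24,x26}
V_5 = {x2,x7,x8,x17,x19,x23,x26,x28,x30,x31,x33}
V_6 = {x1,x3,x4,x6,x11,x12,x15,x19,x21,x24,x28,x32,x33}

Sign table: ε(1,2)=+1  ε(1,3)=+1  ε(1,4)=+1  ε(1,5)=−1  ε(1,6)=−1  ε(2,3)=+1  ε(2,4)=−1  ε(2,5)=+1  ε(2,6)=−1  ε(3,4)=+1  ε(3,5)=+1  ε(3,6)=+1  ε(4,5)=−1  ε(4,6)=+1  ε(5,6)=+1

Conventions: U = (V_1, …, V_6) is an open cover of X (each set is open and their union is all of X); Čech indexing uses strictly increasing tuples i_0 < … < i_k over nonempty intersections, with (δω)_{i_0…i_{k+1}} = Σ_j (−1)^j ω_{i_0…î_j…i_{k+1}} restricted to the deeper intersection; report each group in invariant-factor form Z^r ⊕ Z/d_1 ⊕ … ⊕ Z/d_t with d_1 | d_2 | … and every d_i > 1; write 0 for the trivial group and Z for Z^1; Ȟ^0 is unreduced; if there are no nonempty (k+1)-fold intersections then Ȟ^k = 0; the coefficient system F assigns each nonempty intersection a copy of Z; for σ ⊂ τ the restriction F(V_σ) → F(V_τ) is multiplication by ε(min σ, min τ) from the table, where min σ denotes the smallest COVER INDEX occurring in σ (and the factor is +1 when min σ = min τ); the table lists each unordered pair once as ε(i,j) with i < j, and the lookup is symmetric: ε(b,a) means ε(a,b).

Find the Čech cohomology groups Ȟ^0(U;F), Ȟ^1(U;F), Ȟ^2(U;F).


Ȟ^0(U;F) ≅ 0,  Ȟ^1(U;F) ≅ Z/2,  Ȟ^2(U;F) ≅ Z

cover nerve:
  V12={x3,x25,x29} V13={x5,x14,x25} V14={x5,x7,x18} V15={x7,x19,x31} V16={x1,x3,x6,x19} V23={x16,x23,x25} V24={x9,x17,x24} V25={x17,x23,x30} V26={x3,x12,x24} V34={x5,x11,x22} V35={x2,x23,x33} V36={x4,x11,x15,x33} V45={x7,x17,x26} V46={x11,x21,x24} V56={x19,x28,x33}
  V123={x25} V126={x3} V134={x5} V145={x7} V156={x19} V235={x23} V245={x17} V246={x24} V346={x11} V356={x33}
C dims 6,15,10; δ0: rk 6, SNF 1^5·2; δ1: rk 9, SNF 1^9
Ȟ^0: (6−6)−0=0 ⇒ 0
Ȟ^1: (15−9)−6=0 plus torsion [2] ⇒ Z/2
Ȟ^2: (10−0)−9=1 ⇒ Z
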